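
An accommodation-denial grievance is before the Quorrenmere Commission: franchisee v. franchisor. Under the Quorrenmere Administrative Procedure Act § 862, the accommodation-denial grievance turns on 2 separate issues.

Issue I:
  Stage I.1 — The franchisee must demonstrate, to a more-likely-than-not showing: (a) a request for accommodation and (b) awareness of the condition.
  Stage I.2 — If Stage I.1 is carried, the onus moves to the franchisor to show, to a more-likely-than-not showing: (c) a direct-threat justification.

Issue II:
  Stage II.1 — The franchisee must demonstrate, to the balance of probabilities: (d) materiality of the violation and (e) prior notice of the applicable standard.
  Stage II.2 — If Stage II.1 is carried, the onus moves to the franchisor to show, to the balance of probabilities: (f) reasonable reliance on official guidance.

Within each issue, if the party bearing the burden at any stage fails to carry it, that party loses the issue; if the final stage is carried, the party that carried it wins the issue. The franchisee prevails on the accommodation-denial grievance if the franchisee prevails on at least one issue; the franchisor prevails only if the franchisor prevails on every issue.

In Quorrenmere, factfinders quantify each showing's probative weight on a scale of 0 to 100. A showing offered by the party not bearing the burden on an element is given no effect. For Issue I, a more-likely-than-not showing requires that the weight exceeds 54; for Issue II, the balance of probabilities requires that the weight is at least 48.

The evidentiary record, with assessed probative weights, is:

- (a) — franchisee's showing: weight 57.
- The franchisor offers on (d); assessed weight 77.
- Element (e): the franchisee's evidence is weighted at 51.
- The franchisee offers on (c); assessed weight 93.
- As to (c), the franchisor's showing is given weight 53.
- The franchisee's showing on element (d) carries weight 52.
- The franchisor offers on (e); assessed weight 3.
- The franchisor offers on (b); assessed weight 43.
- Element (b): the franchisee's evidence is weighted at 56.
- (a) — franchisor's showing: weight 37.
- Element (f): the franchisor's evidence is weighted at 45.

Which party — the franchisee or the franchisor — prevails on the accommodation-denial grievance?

franchisee

— Issue I —
Stage I.1 (franchisee, a more-likely-than-not showing, weight exceeds 54): (a) 57 (franchisor's 37 disregarded) > 54 — meets; (b) 56 (franchisor's 43 disregarded) > 54 — meets.
  Stage I.1 carried; the burden shifts to the franchisor.
Stage I.2 (franchisor, a more-likely-than-not showing, weight exceeds 54): (c) 53 (franchisee's 93 disregarded) ≤ 54 — fails.
  Not every element is met, so the franchisor fails to carry Stage I.2.
The franchisee prevails on this issue.
— Issue II —
Stage II.1 — burden on franchisee; standard: the balance of probabilities (weight is at least 48).
    (d): 52 (franchisor's 77 disregarded) ≥ 48 [met]
    (e): 51 (franchisor's 3 disregarded) ≥ 48 [met]
  The franchisee carries Stage II.1; the franchisor now bears the burden.
Stage II.2 — burden on franchisor; standard: the balance of probabilities (weight is at least 48).
    (f): 45 < 48 [not met]
  Stage II.2 not carried; the franchisor fails its burden.
The franchisee prevails on this issue.
Per-issue: Issue I → franchisee; Issue II → franchisee. The franchisee must prevail on at least one issue; overall, the franchisee prevails.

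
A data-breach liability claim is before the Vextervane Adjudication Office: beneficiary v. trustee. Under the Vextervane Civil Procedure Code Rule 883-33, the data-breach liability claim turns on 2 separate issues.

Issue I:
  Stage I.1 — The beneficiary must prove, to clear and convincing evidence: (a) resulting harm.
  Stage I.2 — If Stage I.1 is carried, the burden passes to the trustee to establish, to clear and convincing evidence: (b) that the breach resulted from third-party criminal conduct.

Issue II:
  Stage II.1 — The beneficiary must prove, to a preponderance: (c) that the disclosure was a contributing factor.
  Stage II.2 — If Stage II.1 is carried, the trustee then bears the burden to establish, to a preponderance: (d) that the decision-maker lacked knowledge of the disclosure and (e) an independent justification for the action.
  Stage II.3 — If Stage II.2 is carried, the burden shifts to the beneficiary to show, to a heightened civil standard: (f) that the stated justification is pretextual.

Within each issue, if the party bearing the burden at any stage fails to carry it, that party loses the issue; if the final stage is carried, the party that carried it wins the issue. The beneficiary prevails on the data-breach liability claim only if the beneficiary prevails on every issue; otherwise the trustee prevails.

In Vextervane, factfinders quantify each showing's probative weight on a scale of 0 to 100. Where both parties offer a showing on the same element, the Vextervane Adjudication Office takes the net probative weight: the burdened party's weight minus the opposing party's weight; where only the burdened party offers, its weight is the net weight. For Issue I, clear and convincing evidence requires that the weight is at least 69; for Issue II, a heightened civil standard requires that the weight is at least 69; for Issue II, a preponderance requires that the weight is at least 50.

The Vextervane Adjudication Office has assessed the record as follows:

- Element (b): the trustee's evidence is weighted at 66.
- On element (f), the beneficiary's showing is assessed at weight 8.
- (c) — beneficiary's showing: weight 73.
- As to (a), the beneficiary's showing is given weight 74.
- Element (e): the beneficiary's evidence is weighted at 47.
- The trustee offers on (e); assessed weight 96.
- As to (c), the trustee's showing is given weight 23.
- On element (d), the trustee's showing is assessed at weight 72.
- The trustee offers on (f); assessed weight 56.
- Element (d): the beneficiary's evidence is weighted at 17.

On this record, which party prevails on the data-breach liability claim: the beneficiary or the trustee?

— Issue I —
Stage I.1 (beneficiary, clear and convincing evidence, weight is at least 69): (a) 74 ≥ 69 — meets.
  All elements met. The burden passes to the trustee.
Stage I.2 (trustee, clear and convincing evidence, weight is at least 69): (b) 66 < 69 — fails.
  Stage I.2 not carried; the trustee fails its burden.
The beneficiary prevails on this issue.
— Issue II —
At Stage II.1 the beneficiary must meet a preponderance (weight is at least 50): on (c) the weight is 73 less the opposing 23 gives net 50, which does reach 50, so (c) meets the standard.
  Stage II.1 carried; the burden shifts to the trustee.
At Stage II.2 the trustee must meet a preponderance (weight is at least 50): on (d) the weight is 72 less the opposing 17 gives net 55, ≥ 50, so (d) meets the standard; on (e) the weight is 96 less the opposing 47 gives net 49, which does not reach 50, so (e) does not meet the standard.
  Stage II.2 not carried; the trustee fails its burden.
The beneficiary prevails on this issue.
Per-issue: Issue I → beneficiary; Issue II → beneficiary. The beneficiary must prevail on every issue; overall, the beneficiary prevails.

beneficiary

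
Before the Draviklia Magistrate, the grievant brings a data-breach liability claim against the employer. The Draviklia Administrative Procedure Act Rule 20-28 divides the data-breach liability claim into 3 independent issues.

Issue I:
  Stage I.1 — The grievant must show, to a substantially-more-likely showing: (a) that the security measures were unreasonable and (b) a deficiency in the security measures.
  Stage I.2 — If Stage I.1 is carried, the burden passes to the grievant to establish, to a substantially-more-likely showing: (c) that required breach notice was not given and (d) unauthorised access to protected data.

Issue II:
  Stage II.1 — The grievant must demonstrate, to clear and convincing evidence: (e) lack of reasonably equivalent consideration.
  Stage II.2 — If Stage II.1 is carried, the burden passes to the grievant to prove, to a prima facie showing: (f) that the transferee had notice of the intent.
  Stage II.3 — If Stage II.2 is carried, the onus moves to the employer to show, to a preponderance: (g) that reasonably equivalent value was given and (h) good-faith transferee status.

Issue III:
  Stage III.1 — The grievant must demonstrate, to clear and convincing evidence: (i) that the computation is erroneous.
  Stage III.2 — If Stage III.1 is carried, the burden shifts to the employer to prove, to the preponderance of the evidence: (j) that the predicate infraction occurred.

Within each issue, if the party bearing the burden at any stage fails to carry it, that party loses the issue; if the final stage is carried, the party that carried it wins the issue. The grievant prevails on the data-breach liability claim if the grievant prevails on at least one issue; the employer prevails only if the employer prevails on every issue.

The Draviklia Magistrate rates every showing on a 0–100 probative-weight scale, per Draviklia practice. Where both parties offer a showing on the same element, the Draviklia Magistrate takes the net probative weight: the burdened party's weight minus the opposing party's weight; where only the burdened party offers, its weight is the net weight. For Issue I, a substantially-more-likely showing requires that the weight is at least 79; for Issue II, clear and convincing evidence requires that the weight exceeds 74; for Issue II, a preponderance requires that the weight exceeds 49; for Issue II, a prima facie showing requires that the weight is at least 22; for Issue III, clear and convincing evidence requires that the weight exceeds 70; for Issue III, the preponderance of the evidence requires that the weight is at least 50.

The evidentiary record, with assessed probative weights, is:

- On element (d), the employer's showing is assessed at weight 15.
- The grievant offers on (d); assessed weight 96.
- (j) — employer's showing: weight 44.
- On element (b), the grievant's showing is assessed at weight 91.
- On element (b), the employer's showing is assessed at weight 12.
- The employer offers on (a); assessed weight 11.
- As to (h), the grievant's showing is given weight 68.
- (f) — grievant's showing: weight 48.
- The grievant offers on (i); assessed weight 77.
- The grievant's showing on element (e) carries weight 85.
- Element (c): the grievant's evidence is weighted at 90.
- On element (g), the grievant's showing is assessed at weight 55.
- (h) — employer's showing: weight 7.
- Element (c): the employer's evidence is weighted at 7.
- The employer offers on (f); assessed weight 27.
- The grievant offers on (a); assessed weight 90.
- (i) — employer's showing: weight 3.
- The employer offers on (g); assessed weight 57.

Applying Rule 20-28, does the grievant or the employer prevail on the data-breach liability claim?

— Issue I —
Stage I.1 — burden on grievant; standard: a substantially-more-likely showing (weight is at least 79).
    (a): 90 − 11 = 79 ≥ 79 [met]
    (b): 91 − 12 = 79 ≥ 79 [met]
  All elements met. The grievant retains the burden for Stage I.2.
Stage I.2 — burden on grievant; standard: a substantially-more-likely showing (weight is at least 79).
    (c): 90 − 7 = 83 ≥ 79 [met]
    (d): 96 − 15 = 81 ≥ 79 [met]
  Stage I.2 carried; the final stage is satisfied.
All stages carried — the grievant prevails on this issue.
— Issue II —
Stage II.1 (grievant, clear and convincing evidence, weight exceeds 74): (e) 85 > 74 — meets.
  Stage II.1 is satisfied; the grievant continues to bear the burden.
Stage II.2 (grievant, a prima facie showing, weight is at least 22): (f) net 48−27=21 < 22 — fails.
  The grievant does not carry Stage II.2.
The employer prevails on this issue.
— Issue III —
At Stage III.1 the grievant must meet clear and convincing evidence (weight exceeds 70): on (i) the weight is 77 less the opposing 3 gives net 74, > 70, so (i) meets the standard.
  Stage III.1 is satisfied; the onus moves to the employer.
At Stage III.2 the employer must meet the preponderance of the evidence (weight is at least 50): on (j) the weight is 44, which does not reach 50, so (j) does not meet the standard.
  Not every element is met, so the employer fails to carry Stage III.2.
So the grievant prevails on this issue.
Per-issue: Issue I → grievant; Issue II → employer; Issue III → grievant. The grievant must prevail on at least one issue; overall, the grievant prevails.

grievant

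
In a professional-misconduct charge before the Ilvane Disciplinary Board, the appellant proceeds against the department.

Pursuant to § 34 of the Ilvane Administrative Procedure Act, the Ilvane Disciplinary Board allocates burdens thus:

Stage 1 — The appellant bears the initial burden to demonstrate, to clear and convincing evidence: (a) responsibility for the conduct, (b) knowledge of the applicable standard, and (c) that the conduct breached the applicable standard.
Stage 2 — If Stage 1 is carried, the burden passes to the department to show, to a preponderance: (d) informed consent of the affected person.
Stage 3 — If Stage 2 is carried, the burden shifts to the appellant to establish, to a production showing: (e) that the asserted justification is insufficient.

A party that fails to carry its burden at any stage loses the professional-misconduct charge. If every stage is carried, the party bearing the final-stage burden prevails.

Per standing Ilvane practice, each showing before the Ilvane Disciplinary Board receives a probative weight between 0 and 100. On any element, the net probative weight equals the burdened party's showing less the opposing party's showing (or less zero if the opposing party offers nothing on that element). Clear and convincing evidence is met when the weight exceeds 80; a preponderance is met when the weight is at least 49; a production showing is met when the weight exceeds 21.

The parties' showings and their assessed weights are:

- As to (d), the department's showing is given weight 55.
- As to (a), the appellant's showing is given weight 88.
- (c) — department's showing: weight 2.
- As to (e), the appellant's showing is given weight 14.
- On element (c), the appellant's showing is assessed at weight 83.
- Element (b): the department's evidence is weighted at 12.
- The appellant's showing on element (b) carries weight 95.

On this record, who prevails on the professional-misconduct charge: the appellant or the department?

department

At Stage 1 the appellant must meet clear and convincing evidence (weight exceeds 80): on (a) the weight is 88, > 80, so (a) meets the standard; on (b) the weight is 95 less the opposing 12 gives net 83, > 80, so (b) meets the standard; on (c) the weight is 83 less the opposing 2 gives net 81, > 80, so (c) meets the standard.
  The appellant carries Stage 1; the department now bears the burden.
At Stage 2 the department must meet a preponderance (weight is at least 49): on (d) the weight is 55, which does reach 49, so (d) meets the standard.
  Stage 2 is satisfied; the onus moves to the appellant.
At Stage 3 the appellant must meet a production showing (weight exceeds 21): on (e) the weight is 14, which does not exceed 21, so (e) does not meet the standard.
  The appellant does not carry Stage 3.
The department prevails.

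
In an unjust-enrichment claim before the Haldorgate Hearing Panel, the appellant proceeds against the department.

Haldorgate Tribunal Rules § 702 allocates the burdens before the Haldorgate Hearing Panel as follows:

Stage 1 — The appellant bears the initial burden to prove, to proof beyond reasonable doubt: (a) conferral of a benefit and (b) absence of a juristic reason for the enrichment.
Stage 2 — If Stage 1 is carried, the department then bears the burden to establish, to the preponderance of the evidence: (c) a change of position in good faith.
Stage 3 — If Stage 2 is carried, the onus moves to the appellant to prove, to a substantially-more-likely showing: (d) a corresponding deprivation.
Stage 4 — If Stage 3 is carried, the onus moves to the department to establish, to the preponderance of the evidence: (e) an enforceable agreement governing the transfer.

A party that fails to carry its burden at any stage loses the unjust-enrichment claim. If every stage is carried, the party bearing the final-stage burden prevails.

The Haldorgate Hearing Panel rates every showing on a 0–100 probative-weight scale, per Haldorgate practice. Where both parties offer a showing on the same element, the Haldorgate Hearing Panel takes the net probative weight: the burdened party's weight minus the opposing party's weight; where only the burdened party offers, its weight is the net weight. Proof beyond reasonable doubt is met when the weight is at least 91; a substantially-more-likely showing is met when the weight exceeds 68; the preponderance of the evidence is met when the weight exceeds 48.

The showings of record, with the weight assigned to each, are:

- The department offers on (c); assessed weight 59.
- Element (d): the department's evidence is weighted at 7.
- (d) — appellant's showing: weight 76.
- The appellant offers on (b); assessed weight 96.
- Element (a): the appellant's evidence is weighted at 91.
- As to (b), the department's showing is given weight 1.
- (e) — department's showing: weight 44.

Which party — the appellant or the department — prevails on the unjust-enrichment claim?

appellant

At Stage 1 the appellant must meet proof beyond reasonable doubt (weight is at least 91): on (a) the weight is 91, which does reach 91, so (a) meets the standard; on (b) the weight is 96 less the opposing 1 gives net 95, which does reach 91, so (b) meets the standard.
  The appellant carries Stage 1; the department now bears the burden.
At Stage 2 the department must meet the preponderance of the evidence (weight exceeds 48): on (c) the weight is 59, > 48, so (c) meets the standard.
  The department carries Stage 2; the appellant now bears the burden.
At Stage 3 the appellant must meet a substantially-more-likely showing (weight exceeds 68): on (d) the weight is 76 less the opposing 7 gives net 69, which does exceed 68, so (d) meets the standard.
  Stage 3 carried; the burden shifts to the department.
At Stage 4 the department must meet the preponderance of the evidence (weight exceeds 48): on (e) the weight is 44, ≤ 48, so (e) does not meet the standard.
  Stage 4 not carried; the department fails its burden.
The appellant prevails.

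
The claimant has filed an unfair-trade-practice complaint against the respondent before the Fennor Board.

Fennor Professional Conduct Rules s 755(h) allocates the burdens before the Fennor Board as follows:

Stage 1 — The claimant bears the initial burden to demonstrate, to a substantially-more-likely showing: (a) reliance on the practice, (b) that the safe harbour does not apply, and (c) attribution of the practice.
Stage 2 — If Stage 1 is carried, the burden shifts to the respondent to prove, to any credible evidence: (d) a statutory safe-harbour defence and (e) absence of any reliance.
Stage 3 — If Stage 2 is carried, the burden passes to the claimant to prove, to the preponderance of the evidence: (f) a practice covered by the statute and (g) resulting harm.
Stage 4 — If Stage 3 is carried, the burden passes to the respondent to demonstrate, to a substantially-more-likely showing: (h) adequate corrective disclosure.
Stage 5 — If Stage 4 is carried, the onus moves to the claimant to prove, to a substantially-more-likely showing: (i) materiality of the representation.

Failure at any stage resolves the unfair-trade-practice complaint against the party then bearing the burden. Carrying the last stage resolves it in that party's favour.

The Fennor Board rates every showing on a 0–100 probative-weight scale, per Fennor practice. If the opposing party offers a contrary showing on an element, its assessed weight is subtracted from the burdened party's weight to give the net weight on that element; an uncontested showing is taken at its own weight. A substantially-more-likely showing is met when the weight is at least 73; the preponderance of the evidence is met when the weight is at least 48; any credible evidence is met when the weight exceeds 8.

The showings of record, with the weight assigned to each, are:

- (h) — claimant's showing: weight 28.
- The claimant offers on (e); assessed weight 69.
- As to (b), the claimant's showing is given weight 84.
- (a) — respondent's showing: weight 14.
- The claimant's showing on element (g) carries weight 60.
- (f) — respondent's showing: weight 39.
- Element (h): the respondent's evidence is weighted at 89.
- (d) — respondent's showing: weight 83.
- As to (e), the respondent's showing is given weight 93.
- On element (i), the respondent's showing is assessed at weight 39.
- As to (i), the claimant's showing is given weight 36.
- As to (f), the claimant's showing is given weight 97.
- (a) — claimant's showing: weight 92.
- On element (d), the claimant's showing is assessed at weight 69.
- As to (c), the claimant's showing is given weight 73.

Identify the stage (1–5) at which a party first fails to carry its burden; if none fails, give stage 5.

Stage 1 (claimant, a substantially-more-likely showing, weight is at least 73): (a) net 92−14=78 ≥ 73 — meets; (b) 84 ≥ 73 — meets; (c) 73 ≥ 73 — meets.
  Stage 1 is satisfied; the onus moves to the respondent.
Stage 2 (respondent, any credible evidence, weight exceeds 8): (d) net 83−69=14 > 8 — meets; (e) net 93−69=24 > 8 — meets.
  Stage 2 carried; the burden shifts to the claimant.
Stage 3 (claimant, the preponderance of the evidence, weight is at least 48): (f) net 97−39=58 ≥ 48 — meets; (g) 60 ≥ 48 — meets.
  Stage 3 is satisfied; the onus moves to the respondent.
Stage 4 (respondent, a substantially-more-likely showing, weight is at least 73): (h) net 89−28=61 < 73 — fails.
  The respondent does not carry Stage 4.
The analysis ends at Stage 4; the claimant prevails.

stage 4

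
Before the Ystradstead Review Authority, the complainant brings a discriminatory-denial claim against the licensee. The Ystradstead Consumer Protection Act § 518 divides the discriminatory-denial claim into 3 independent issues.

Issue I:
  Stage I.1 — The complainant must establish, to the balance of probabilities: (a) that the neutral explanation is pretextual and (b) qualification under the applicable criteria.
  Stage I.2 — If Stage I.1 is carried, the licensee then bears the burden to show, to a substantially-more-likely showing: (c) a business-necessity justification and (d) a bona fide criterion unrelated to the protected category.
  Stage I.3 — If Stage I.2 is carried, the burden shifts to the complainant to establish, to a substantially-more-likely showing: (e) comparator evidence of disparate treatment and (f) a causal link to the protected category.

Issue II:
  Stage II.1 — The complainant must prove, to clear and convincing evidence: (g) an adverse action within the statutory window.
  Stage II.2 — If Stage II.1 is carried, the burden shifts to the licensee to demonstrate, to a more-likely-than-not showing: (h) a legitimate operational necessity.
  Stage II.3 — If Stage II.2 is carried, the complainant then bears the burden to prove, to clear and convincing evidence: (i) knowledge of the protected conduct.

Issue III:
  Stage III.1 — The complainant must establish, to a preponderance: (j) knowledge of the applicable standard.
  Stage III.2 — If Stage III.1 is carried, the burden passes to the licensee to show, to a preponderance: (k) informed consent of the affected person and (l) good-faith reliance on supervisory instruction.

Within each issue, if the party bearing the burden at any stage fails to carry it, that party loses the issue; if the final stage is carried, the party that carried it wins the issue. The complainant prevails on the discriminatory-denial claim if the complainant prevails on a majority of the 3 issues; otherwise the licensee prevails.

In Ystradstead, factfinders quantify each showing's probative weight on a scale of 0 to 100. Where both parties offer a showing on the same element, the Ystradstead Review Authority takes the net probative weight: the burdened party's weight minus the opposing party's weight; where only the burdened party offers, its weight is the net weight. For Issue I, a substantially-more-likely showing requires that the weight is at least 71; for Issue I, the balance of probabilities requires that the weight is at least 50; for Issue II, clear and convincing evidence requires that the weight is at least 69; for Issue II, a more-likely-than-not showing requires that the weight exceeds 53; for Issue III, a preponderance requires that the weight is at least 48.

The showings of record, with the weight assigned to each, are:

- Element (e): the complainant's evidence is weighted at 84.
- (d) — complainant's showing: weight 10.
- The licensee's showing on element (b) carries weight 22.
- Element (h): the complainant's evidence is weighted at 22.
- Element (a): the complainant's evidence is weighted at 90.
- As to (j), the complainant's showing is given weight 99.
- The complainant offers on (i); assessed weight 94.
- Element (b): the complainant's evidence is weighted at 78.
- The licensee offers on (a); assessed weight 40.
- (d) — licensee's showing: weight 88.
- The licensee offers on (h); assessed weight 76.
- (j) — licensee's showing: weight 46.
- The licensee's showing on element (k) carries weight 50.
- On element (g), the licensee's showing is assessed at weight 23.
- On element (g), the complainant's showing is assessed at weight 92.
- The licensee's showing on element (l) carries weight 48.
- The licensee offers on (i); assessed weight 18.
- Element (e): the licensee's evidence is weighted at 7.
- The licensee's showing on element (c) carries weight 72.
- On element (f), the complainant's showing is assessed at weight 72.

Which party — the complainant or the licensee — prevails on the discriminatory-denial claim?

complainant

— Issue I —
Stage I.1 — burden on complainant; standard: the balance of probabilities (weight is at least 50).
    (a): 90 − 40 = 50 ≥ 50 [met]
    (b): 78 − 22 = 56 ≥ 50 [met]
  Stage I.1 is satisfied; the onus moves to the licensee.
Stage I.2 — burden on licensee; standard: a substantially-more-likely showing (weight is at least 71).
    (c): 72 ≥ 71 [met]
    (d): 88 − 10 = 78 ≥ 71 [met]
  Stage I.2 carried; the burden shifts to the complainant.
Stage I.3 — burden on complainant; standard: a substantially-more-likely showing (weight is at least 71).
    (e): 84 − 7 = 77 ≥ 71 [met]
    (f): 72 ≥ 71 [met]
  All elements met at the final stage.
All stages carried — the complainant prevails on this issue.
— Issue II —
Stage II.1 — burden on complainant; standard: clear and convincing evidence (weight is at least 69).
    (g): 92 − 23 = 69 ≥ 69 [met]
  Stage II.1 carried; the burden shifts to the licensee.
Stage II.2 — burden on licensee; standard: a more-likely-than-not showing (weight exceeds 53).
    (h): 76 − 22 = 54 > 53 [met]
  Stage II.2 is satisfied; the onus moves to the complainant.
Stage II.3 — burden on complainant; standard: clear and convincing evidence (weight is at least 69).
    (i): 94 − 18 = 76 ≥ 69 [met]
  Stage II.3 carried; the final stage is satisfied.
Every stage carried; the complainant prevails on this issue.
— Issue III —
Stage III.1 — burden on complainant; standard: a preponderance (weight is at least 48).
    (j): 99 − 46 = 53 ≥ 48 [met]
  All elements met. The burden passes to the licensee.
Stage III.2 — burden on licensee; standard: a preponderance (weight is at least 48).
    (k): 50 ≥ 48 [met]
    (l): 48 ≥ 48 [met]
  All elements met at the final stage.
With every stage satisfied, the licensee prevails on this issue.
Per-issue: Issue I → complainant; Issue II → complainant; Issue III → licensee. The complainant must prevail on a majority of issues; overall, the complainant prevails.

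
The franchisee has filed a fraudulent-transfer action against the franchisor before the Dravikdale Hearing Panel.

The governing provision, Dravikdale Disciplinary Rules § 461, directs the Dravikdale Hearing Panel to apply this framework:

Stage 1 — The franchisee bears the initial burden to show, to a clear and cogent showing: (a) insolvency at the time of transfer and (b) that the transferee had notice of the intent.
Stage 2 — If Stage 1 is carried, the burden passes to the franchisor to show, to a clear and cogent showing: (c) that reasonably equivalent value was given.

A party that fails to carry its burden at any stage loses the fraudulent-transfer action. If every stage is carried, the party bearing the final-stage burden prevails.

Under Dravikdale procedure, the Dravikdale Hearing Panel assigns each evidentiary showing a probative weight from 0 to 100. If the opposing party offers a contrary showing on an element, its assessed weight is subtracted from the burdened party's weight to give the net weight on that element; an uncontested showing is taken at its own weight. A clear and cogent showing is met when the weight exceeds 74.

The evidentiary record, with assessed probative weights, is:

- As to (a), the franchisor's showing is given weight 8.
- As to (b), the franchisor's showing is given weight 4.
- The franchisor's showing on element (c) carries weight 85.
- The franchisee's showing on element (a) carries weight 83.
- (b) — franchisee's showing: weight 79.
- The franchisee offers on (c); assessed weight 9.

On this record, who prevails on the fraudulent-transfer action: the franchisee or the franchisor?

At Stage 1 the franchisee must meet a clear and cogent showing (weight exceeds 74): on (a) the weight is 83 less the opposing 8 gives net 75, > 74, so (a) meets the standard; on (b) the weight is 79 less the opposing 4 gives net 75, which does exceed 74, so (b) meets the standard.
  Stage 1 carried; the burden shifts to the franchisor.
At Stage 2 the franchisor must meet a clear and cogent showing (weight exceeds 74): on (c) the weight is 85 less the opposing 9 gives net 76, > 74, so (c) meets the standard.
  The franchisor carries the last stage.
All stages carried — the franchisor prevails.

franchisor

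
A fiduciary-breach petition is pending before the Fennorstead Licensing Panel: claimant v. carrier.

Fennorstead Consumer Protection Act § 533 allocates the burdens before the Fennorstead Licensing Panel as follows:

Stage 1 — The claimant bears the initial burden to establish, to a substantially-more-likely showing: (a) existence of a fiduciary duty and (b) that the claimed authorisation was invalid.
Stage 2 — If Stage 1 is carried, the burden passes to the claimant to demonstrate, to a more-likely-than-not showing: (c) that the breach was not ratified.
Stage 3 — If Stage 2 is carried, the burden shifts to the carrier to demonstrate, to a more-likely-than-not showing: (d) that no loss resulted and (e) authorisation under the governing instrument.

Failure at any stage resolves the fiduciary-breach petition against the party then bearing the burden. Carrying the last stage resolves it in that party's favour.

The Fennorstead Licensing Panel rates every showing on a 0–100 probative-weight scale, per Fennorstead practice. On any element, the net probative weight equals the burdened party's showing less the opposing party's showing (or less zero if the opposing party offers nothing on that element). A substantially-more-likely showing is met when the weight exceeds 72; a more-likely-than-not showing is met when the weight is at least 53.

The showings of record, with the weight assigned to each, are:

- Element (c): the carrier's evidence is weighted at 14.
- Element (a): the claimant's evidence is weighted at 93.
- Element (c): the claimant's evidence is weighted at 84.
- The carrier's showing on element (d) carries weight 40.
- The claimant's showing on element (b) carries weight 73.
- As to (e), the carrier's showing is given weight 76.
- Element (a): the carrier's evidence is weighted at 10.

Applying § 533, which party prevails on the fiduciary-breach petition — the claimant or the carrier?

claimant

Stage 1 — burden on claimant; standard: a substantially-more-likely showing (weight exceeds 72).
    (a): 93 − 10 = 83 > 72 [met]
    (b): 73 > 72 [met]
  Stage 1 carried; the burden remains with the claimant.
Stage 2 — burden on claimant; standard: a more-likely-than-not showing (weight is at least 53).
    (c): 84 − 14 = 70 ≥ 53 [met]
  Stage 2 is satisfied; the onus moves to the carrier.
Stage 3 — burden on carrier; standard: a more-likely-than-not showing (weight is at least 53).
    (d): 40 < 53 [not met]
    (e): 76 ≥ 53 [met]
  Not every element is met, so the carrier fails to carry Stage 3.
The claimant prevails.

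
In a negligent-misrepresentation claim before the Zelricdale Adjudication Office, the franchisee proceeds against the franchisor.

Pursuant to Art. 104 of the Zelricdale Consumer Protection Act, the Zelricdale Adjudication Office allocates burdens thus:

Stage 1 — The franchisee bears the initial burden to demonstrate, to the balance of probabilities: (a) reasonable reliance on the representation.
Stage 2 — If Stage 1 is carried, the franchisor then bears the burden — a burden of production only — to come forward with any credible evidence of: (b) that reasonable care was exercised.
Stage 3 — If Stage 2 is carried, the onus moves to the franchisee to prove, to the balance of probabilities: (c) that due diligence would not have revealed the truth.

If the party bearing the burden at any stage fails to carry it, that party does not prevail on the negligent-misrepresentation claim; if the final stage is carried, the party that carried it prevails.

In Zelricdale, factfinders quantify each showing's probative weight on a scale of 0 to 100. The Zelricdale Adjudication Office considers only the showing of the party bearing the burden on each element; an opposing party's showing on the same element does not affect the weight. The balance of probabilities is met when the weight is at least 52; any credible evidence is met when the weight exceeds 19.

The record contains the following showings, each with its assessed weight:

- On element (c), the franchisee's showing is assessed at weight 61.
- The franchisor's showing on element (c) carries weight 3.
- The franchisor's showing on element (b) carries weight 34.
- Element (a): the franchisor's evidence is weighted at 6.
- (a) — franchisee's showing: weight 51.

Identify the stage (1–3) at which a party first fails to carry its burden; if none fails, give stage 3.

stage 1

Stage 1 (franchisee, the balance of probabilities, weight is at least 52): (a) 51 (franchisor's 6 disregarded) < 52 — fails.
  Stage 1 not carried; the franchisee fails its burden.
The franchisor prevails.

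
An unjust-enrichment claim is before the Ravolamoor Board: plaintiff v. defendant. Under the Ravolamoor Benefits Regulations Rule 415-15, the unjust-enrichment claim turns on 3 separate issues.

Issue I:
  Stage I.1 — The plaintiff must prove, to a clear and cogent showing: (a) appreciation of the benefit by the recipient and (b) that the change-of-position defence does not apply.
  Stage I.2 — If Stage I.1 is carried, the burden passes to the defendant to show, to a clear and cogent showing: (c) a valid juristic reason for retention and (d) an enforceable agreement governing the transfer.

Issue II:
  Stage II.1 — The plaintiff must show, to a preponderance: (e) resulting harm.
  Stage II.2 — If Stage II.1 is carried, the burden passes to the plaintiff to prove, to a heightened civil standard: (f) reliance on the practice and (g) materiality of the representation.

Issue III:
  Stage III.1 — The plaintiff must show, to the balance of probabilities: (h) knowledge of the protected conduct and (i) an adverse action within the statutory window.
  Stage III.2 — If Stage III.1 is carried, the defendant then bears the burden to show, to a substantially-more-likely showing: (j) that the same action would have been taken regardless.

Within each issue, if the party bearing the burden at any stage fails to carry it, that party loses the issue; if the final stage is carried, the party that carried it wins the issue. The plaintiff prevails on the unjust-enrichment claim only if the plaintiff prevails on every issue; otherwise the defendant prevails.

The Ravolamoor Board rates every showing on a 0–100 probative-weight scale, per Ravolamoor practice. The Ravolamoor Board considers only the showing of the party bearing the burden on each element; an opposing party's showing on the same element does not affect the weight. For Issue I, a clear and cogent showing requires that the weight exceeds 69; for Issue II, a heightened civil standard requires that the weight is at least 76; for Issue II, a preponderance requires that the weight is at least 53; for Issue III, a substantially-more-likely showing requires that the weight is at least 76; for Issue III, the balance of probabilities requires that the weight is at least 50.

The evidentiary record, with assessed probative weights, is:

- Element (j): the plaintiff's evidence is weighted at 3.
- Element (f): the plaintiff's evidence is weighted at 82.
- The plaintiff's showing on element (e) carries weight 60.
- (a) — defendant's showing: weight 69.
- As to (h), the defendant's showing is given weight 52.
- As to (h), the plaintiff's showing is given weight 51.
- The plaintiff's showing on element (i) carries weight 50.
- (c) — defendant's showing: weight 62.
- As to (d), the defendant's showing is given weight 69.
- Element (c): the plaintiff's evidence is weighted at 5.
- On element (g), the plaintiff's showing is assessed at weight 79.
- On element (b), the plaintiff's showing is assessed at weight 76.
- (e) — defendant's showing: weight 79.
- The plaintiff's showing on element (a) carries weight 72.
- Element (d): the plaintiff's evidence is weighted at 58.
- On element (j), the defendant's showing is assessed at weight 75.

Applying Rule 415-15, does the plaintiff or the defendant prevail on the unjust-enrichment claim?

plaintiff

— Issue I —
At Stage I.1 the plaintiff must meet a clear and cogent showing (weight exceeds 69): on (a) the weight is 72 (the defendant's 69 is given no effect), which does exceed 69, so (a) meets the standard; on (b) the weight is 76, which does exceed 69, so (b) meets the standard.
  Stage I.1 is satisfied; the onus moves to the defendant.
At Stage I.2 the defendant must meet a clear and cogent showing (weight exceeds 69): on (c) the weight is 62 (the plaintiff's 5 is given no effect), which does not exceed 69, so (c) does not meet the standard; on (d) the weight is 69 (the plaintiff's 58 is given no effect), ≤ 69, so (d) does not meet the standard.
  Stage I.2 not carried; the defendant fails its burden.
The plaintiff prevails on this issue.
— Issue II —
Stage II.1 (plaintiff, a preponderance, weight is at least 53): (e) 60 (defendant's 79 disregarded) ≥ 53 — meets.
  All elements met. The plaintiff retains the burden for Stage II.2.
Stage II.2 (plaintiff, a heightened civil standard, weight is at least 76): (f) 82 ≥ 76 — meets; (g) 79 ≥ 76 — meets.
  The plaintiff carries the last stage.
With every stage satisfied, the plaintiff prevails on this issue.
— Issue III —
Stage III.1 — burden on plaintiff; standard: the balance of probabilities (weight is at least 50).
    (h): 51 (defendant's 52 disregarded) ≥ 50 [met]
    (i): 50 ≥ 50 [met]
  The plaintiff carries Stage III.1; the defendant now bears the burden.
Stage III.2 — burden on defendant; standard: a substantially-more-likely showing (weight is at least 76).
    (j): 75 (plaintiff's 3 disregarded) < 76 [not met]
  Not every element is met, so the defendant fails to carry Stage III.2.
So the plaintiff prevails on this issue.
Per-issue: Issue I → plaintiff; Issue II → plaintiff; Issue III → plaintiff. The plaintiff must prevail on every issue; overall, the plaintiff prevails.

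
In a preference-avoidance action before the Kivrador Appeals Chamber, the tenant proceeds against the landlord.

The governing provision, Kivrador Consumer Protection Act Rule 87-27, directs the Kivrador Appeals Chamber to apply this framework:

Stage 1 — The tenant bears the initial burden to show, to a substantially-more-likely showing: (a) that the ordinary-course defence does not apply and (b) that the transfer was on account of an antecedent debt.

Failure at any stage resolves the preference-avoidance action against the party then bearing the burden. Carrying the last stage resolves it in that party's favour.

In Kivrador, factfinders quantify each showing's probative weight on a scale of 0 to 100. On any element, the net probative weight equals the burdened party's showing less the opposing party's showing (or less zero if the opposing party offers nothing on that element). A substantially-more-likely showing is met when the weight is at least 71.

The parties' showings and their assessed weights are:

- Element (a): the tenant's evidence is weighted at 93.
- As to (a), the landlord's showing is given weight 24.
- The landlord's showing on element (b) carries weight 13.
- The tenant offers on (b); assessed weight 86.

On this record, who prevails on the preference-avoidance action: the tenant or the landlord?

landlord

At Stage 1 the tenant must meet a substantially-more-likely showing (weight is at least 71): on (a) the weight is 93 less the opposing 24 gives net 69, < 71, so (a) does not meet the standard; on (b) the weight is 86 less the opposing 13 gives net 73, ≥ 71, so (b) meets the standard.
  Stage 1 not carried; the tenant fails its burden.
So the landlord prevails.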